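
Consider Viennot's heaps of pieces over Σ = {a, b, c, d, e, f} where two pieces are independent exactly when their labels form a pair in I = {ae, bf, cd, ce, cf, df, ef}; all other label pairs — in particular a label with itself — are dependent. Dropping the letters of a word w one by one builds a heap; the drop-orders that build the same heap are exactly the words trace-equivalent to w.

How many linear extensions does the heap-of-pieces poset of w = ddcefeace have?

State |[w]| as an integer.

piece 0:d — minimal
piece 1:d rests on {0:d}
piece 2:c — minimal
piece 3:e rests on {1:d}
piece 4:f — minimal
piece 5:e rests on {3:e}
piece 6:a rests on {1:d, 2:c, 4:f}
piece 7:c rests on {6:a}
piece 8:e rests on {5:e}
minimal pieces: {0:d, 2:c, 4:f}
ways to finish when only these pieces remain (= sum over removing one remaining piece with nothing left below it):
  1 left: {7}→1  {8}→1
  2 left: {5,8}→1  {6,7}→1  {7,8}→2
  3 left: {2,6,7}→1  {3,5,8}→1  {4,6,7}→1  {5,7,8}→3  {6,7,8}→3
  4 left: {2,4,6,7}→2  {2,6,7,8}→4  {3,5,7,8}→4  {4,6,7,8}→4  {5,6,7,8}→6
  5 left: {2,4,6,7,8}→10  {2,5,6,7,8}→10  {3,5,6,7,8}→10  {4,5,6,7,8}→10
  6 left: {1,3,5,6,7,8}→10  {2,3,5,6,7,8}→20  {2,4,5,6,7,8}→30  {3,4,5,6,7,8}→20
  7 left: {0,1,3,5,6,7,8}→10  {1,2,3,5,6,7,8}→30  {1,3,4,5,6,7,8}→30  {2,3,4,5,6,7,8}→70
  placing 0:d first → 130 extensions
  placing 2:c first → 40 extensions
  placing 4:f first → 40 extensions
total linear extensions = 210

210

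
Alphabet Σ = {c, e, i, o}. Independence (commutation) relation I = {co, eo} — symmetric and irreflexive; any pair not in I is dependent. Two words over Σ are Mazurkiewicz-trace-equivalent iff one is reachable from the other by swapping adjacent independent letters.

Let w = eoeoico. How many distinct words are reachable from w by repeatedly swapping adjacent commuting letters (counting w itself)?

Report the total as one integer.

12

drop 0:e onto floor
drop 1:o onto floor
drop 2:e onto {0:e}
drop 3:o onto {1:o}
drop 4:i onto {2:e, 3:o}
drop 5:c onto {4:i}
drop 6:o onto {4:i}
ground layer = {0:e, 1:o}
drop-orders for the pieces not yet dropped (sum over which currently-grounded one goes next):
  1 to go: {5} 1  {6} 1
  2 to go: {5,6} 2
  3 to go: {4,5,6} 2
  4 to go: {2,4,5,6} 2  {3,4,5,6} 2
  5 to go: {0,2,4,5,6} 2  {1,3,4,5,6} 2  {2,3,4,5,6} 4
  if 0:e drops first: 6 orders
  if 1:o drops first: 6 orders
heap linearizations: 12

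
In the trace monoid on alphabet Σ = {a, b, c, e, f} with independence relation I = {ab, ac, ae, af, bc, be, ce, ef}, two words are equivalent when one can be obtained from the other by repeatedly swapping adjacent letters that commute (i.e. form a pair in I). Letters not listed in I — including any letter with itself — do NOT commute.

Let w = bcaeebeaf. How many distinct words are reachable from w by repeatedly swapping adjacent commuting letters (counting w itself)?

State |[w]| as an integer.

3780

piece 0:b — minimal
piece 1:c — minimal
piece 2:a — minimal
piece 3:e — minimal
piece 4:e rests on {3:e}
piece 5:b rests on {0:b}
piece 6:e rests on {4:e}
piece 7:a rests on {2:a}
piece 8:f rests on {1:c, 5:b}
minimal pieces: {0:b, 1:c, 2:a, 3:e}
ways to finish when only these pieces remain (= sum over removing one remaining piece with nothing left below it):
  1 left: {6}→1  {7}→1  {8}→1
  2 left: {1,8}→1  {2,7}→1  {4,6}→1  {5,8}→1  {6,7}→2  {6,8}→2  {7,8}→2
  3 left: {0,5,8}→1  {1,5,8}→2  {1,6,8}→3  {1,7,8}→3  {2,6,7}→3  {2,7,8}→3  {3,4,6}→1  {4,6,7}→3  {4,6,8}→3  {5,6,8}→3  {5,7,8}→3  {6,7,8}→6
  4 left: {0,1,5,8}→3  {0,5,6,8}→4  {0,5,7,8}→4  {1,2,7,8}→6  {1,4,6,8}→6  {1,5,6,8}→8  {1,5,7,8}→8  {1,6,7,8}→12  {2,4,6,7}→6  {2,5,7,8}→6  {2,6,7,8}→12  {3,4,6,7}→4  {3,4,6,8}→4  {4,5,6,8}→6  {4,6,7,8}→12  {5,6,7,8}→12
  5 left: {0,1,5,6,8}→15  {0,1,5,7,8}→15  {0,2,5,7,8}→10  {0,4,5,6,8}→10  {0,5,6,7,8}→20  {1,2,5,7,8}→20  {1,2,6,7,8}→30  {1,3,4,6,8}→10  {1,4,5,6,8}→20  {1,4,6,7,8}→30  {1,5,6,7,8}→40  {2,3,4,6,7}→10  {2,4,6,7,8}→30  {2,5,6,7,8}→30  {3,4,5,6,8}→10  {3,4,6,7,8}→20  {4,5,6,7,8}→30
  6 left: {0,1,2,5,7,8}→45  {0,1,4,5,6,8}→45  {0,1,5,6,7,8}→90  {0,2,5,6,7,8}→60  {0,3,4,5,6,8}→20  {0,4,5,6,7,8}→60  {1,2,4,6,7,8}→90  {1,2,5,6,7,8}→120  {1,3,4,5,6,8}→40  {1,3,4,6,7,8}→60  {1,4,5,6,7,8}→120  {2,3,4,6,7,8}→60  {2,4,5,6,7,8}→90  {3,4,5,6,7,8}→60
  7 left: {0,1,2,5,6,7,8}→315  {0,1,3,4,5,6,8}→105  {0,1,4,5,6,7,8}→315  {0,2,4,5,6,7,8}→210  {0,3,4,5,6,7,8}→140  {1,2,3,4,6,7,8}→210  {1,2,4,5,6,7,8}→420  {1,3,4,5,6,7,8}→280  {2,3,4,5,6,7,8}→210
  placing 0:b first → 1120 extensions
  placing 1:c first → 560 extensions
  placing 2:a first → 840 extensions
  placing 3:e first → 1260 extensions
total linear extensions = 3780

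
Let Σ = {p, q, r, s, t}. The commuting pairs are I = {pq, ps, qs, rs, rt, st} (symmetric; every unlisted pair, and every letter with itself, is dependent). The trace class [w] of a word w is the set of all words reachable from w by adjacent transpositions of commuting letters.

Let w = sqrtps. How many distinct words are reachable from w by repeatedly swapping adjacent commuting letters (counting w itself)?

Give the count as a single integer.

30

#0=s has no predecessor
#1=q has no predecessor
#2=r depends on [1:q]
#3=t depends on [1:q]
#4=p depends on [2:r, 3:t]
#5=s depends on [0:s]
sources: [0:s, 1:q]
N(rest) = Σ N(rest − s) over sources s of rest; N(one piece) = 1:
  size 1 → [4]=1  [5]=1
  size 2 → [0,5]=1  [2,4]=1  [3,4]=1  [4,5]=2
  size 3 → [0,4,5]=3  [2,3,4]=2  [2,4,5]=3  [3,4,5]=3
  size 4 → [0,2,4,5]=6  [0,3,4,5]=6  [1,2,3,4]=2  [2,3,4,5]=8
  first=0(s) contributes 10
  first=1(q) contributes 20
|[w]| = 30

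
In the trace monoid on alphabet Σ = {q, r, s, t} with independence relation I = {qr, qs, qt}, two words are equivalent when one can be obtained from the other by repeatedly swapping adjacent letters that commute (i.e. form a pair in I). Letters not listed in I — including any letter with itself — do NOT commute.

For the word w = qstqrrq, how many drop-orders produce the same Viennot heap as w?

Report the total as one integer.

35

#0=q has no predecessor
#1=s has no predecessor
#2=t depends on [1:s]
#3=q depends on [0:q]
#4=r depends on [2:t]
#5=r depends on [4:r]
#6=q depends on [3:q]
sources: [0:q, 1:s]
N(rest) = Σ N(rest − s) over sources s of rest; N(one piece) = 1:
  size 1 → [5]=1  [6]=1
  size 2 → [3,6]=1  [4,5]=1  [5,6]=2
  size 3 → [0,3,6]=1  [2,4,5]=1  [3,5,6]=3  [4,5,6]=3
  size 4 → [0,3,5,6]=4  [1,2,4,5]=1  [2,4,5,6]=4  [3,4,5,6]=6
  size 5 → [0,3,4,5,6]=10  [1,2,4,5,6]=5  [2,3,4,5,6]=10
  first=0(q) contributes 15
  first=1(s) contributes 20
|[w]| = 35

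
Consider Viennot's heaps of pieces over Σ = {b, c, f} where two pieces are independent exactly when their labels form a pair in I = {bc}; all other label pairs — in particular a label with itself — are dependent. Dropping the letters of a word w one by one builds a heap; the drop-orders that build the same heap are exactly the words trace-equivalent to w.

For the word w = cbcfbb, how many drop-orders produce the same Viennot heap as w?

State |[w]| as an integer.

3

0(c) covers ∅
1(b) covers ∅
2(c) covers 0:c
3(f) covers 1:b, 2:c
4(b) covers 3:f
5(b) covers 4:b
floor of heap: 0:c, 1:b
completions by unplaced set U, small U first (add the entries for U minus each lowest piece of U):
  |U|=1: {5}:1
  |U|=2: {4,5}:1
  |U|=3: {3,4,5}:1
  |U|=4: {1,3,4,5}:1  {2,3,4,5}:1
  start at 0(c): 2
  start at 1(b): 1
sum over floor = 3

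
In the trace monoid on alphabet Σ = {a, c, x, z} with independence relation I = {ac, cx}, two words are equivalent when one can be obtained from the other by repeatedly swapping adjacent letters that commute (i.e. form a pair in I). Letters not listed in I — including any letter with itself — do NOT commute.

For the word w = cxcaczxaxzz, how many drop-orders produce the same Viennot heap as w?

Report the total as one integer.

10

0(c) covers ∅
1(x) covers ∅
2(c) covers 0:c
3(a) covers 1:x
4(c) covers 2:c
5(z) covers 3:a, 4:c
6(x) covers 5:z
7(a) covers 6:x
8(x) covers 7:a
9(z) covers 8:x
10(z) covers 9:z
floor of heap: 0:c, 1:x
completions by unplaced set U, small U first (add the entries for U minus each lowest piece of U):
  |U|=1: {10}:1
  |U|=2: {9,10}:1
  |U|=3: {8,9,10}:1
  |U|=4: {7,8,9,10}:1
  |U|=5: {6,7,8,9,10}:1
  |U|=6: {5,6,7,8,9,10}:1
  |U|=7: {3,5,6,7,8,9,10}:1  {4,5,6,7,8,9,10}:1
  |U|=8: {1,3,5,6,7,8,9,10}:1  {2,4,5,6,7,8,9,10}:1  {3,4,5,6,7,8,9,10}:2
  |U|=9: {0,2,4,5,6,7,8,9,10}:1  {1,3,4,5,6,7,8,9,10}:3  {2,3,4,5,6,7,8,9,10}:3
  start at 0(c): 6
  start at 1(x): 4
sum over floor = 10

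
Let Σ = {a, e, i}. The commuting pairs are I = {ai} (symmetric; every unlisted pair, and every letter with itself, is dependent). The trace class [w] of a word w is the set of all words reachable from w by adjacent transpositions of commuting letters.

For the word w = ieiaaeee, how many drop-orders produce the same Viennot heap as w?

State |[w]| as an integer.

3

#0=i has no predecessor
#1=e depends on [0:i]
#2=i depends on [1:e]
#3=a depends on [1:e]
#4=a depends on [3:a]
#5=e depends on [2:i, 4:a]
#6=e depends on [5:e]
#7=e depends on [6:e]
sources: [0:i]
N(rest) = Σ N(rest − s) over sources s of rest; N(one piece) = 1:
  size 1 → [7]=1
  size 2 → [6,7]=1
  size 3 → [5,6,7]=1
  size 4 → [2,5,6,7]=1  [4,5,6,7]=1
  size 5 → [2,4,5,6,7]=2  [3,4,5,6,7]=1
  size 6 → [2,3,4,5,6,7]=3
  first=0(i) contributes 3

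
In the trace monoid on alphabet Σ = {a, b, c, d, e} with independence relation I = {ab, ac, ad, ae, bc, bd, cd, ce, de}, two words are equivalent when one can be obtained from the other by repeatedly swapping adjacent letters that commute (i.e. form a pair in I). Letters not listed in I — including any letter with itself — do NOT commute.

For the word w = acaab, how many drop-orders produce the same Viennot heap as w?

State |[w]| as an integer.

drop 0:a onto floor
drop 1:c onto floor
drop 2:a onto {0:a}
drop 3:a onto {2:a}
drop 4:b onto floor
ground layer = {0:a, 1:c, 4:b}
drop-orders for the pieces not yet dropped (sum over which currently-grounded one goes next):
  1 to go: {1} 1  {3} 1  {4} 1
  2 to go: {1,3} 2  {1,4} 2  {2,3} 1  {3,4} 2
  3 to go: {0,2,3} 1  {1,2,3} 3  {1,3,4} 6  {2,3,4} 3
  if 0:a drops first: 12 orders
  if 1:c drops first: 4 orders
  if 4:b drops first: 4 orders
heap linearizations: 20

20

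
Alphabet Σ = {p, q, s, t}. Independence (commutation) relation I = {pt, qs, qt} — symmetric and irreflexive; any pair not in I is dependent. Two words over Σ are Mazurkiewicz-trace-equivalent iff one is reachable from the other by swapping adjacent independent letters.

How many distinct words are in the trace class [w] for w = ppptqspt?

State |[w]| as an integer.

22

0(p) covers ∅
1(p) covers 0:p
2(p) covers 1:p
3(t) covers ∅
4(q) covers 2:p
5(s) covers 2:p, 3:t
6(p) covers 4:q, 5:s
7(t) covers 5:s
floor of heap: 0:p, 3:t
completions by unplaced set U, small U first (add the entries for U minus each lowest piece of U):
  |U|=1: {6}:1  {7}:1
  |U|=2: {4,6}:1  {6,7}:2
  |U|=3: {4,6,7}:3  {5,6,7}:2
  |U|=4: {3,5,6,7}:2  {4,5,6,7}:5
  |U|=5: {2,4,5,6,7}:5  {3,4,5,6,7}:7
  |U|=6: {1,2,4,5,6,7}:5  {2,3,4,5,6,7}:12
  start at 0(p): 17
  start at 3(t): 5
sum over floor = 22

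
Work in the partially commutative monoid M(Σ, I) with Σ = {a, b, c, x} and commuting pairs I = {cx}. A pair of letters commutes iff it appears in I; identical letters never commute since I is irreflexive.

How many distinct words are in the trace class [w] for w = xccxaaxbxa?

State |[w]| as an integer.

6

#0=x has no predecessor
#1=c has no predecessor
#2=c depends on [1:c]
#3=x depends on [0:x]
#4=a depends on [2:c, 3:x]
#5=a depends on [4:a]
#6=x depends on [5:a]
#7=b depends on [6:x]
#8=x depends on [7:b]
#9=a depends on [8:x]
sources: [0:x, 1:c]
N(rest) = Σ N(rest − s) over sources s of rest; N(one piece) = 1:
  size 1 → [9]=1
  size 2 → [8,9]=1
  size 3 → [7,8,9]=1
  size 4 → [6,7,8,9]=1
  size 5 → [5,6,7,8,9]=1
  size 6 → [4,5,6,7,8,9]=1
  size 7 → [2,4,5,6,7,8,9]=1  [3,4,5,6,7,8,9]=1
  size 8 → [0,3,4,5,6,7,8,9]=1  [1,2,4,5,6,7,8,9]=1  [2,3,4,5,6,7,8,9]=2
  first=0(x) contributes 3
  first=1(c) contributes 3
|[w]| = 6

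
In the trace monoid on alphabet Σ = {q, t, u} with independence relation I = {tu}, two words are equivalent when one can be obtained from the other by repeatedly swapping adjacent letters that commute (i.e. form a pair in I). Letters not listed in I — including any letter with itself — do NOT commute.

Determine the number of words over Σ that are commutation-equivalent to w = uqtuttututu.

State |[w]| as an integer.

126

0(u) covers ∅
1(q) covers 0:u
2(t) covers 1:q
3(u) covers 1:q
4(t) covers 2:t
5(t) covers 4:t
6(u) covers 3:u
7(t) covers 5:t
8(u) covers 6:u
9(t) covers 7:t
10(u) covers 8:u
floor of heap: 0:u
completions by unplaced set U, small U first (add the entries for U minus each lowest piece of U):
  |U|=1: {9}:1  {10}:1
  |U|=2: {7,9}:1  {8,10}:1  {9,10}:2
  |U|=3: {5,7,9}:1  {6,8,10}:1  {7,9,10}:3  {8,9,10}:3
  |U|=4: {3,6,8,10}:1  {4,5,7,9}:1  {5,7,9,10}:4  {6,8,9,10}:4  {7,8,9,10}:6
  |U|=5: {2,4,5,7,9}:1  {3,6,8,9,10}:5  {4,5,7,9,10}:5  {5,7,8,9,10}:10  {6,7,8,9,10}:10
  |U|=6: {2,4,5,7,9,10}:6  {3,6,7,8,9,10}:15  {4,5,7,8,9,10}:15  {5,6,7,8,9,10}:20
  |U|=7: {2,4,5,7,8,9,10}:21  {3,5,6,7,8,9,10}:35  {4,5,6,7,8,9,10}:35
  |U|=8: {2,4,5,6,7,8,9,10}:56  {3,4,5,6,7,8,9,10}:70
  |U|=9: {2,3,4,5,6,7,8,9,10}:126
  start at 0(u): 126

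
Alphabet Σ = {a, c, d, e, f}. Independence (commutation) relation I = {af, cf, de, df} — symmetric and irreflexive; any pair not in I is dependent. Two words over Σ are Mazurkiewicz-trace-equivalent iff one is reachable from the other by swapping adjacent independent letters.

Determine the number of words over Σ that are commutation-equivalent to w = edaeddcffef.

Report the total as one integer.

38

#0=e has no predecessor
#1=d has no predecessor
#2=a depends on [0:e, 1:d]
#3=e depends on [2:a]
#4=d depends on [2:a]
#5=d depends on [4:d]
#6=c depends on [3:e, 5:d]
#7=f depends on [3:e]
#8=f depends on [7:f]
#9=e depends on [6:c, 8:f]
#10=f depends on [9:e]
sources: [0:e, 1:d]
N(rest) = Σ N(rest − s) over sources s of rest; N(one piece) = 1:
  size 1 → [10]=1
  size 2 → [9,10]=1
  size 3 → [6,9,10]=1  [8,9,10]=1
  size 4 → [5,6,9,10]=1  [6,8,9,10]=2  [7,8,9,10]=1
  size 5 → [4,5,6,9,10]=1  [5,6,8,9,10]=3  [6,7,8,9,10]=3
  size 6 → [3,6,7,8,9,10]=3  [4,5,6,8,9,10]=4  [5,6,7,8,9,10]=6
  size 7 → [3,5,6,7,8,9,10]=9  [4,5,6,7,8,9,10]=10
  size 8 → [3,4,5,6,7,8,9,10]=19
  size 9 → [2,3,4,5,6,7,8,9,10]=19
  first=0(e) contributes 19
  first=1(d) contributes 19
|[w]| = 38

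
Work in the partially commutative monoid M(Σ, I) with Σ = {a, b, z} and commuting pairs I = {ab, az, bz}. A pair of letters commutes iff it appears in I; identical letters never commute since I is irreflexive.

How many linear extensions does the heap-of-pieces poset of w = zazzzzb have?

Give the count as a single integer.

42

drop 0:z onto floor
drop 1:a onto floor
drop 2:z onto {0:z}
drop 3:z onto {2:z}
drop 4:z onto {3:z}
drop 5:z onto {4:z}
drop 6:b onto floor
ground layer = {0:z, 1:a, 6:b}
drop-orders for the pieces not yet dropped (sum over which currently-grounded one goes next):
  1 to go: {1} 1  {5} 1  {6} 1
  2 to go: {1,5} 2  {1,6} 2  {4,5} 1  {5,6} 2
  3 to go: {1,4,5} 3  {1,5,6} 6  {3,4,5} 1  {4,5,6} 3
  4 to go: {1,3,4,5} 4  {1,4,5,6} 12  {2,3,4,5} 1  {3,4,5,6} 4
  5 to go: {0,2,3,4,5} 1  {1,2,3,4,5} 5  {1,3,4,5,6} 20  {2,3,4,5,6} 5
  if 0:z drops first: 30 orders
  if 1:a drops first: 6 orders
  if 6:b drops first: 6 orders
heap linearizations: 42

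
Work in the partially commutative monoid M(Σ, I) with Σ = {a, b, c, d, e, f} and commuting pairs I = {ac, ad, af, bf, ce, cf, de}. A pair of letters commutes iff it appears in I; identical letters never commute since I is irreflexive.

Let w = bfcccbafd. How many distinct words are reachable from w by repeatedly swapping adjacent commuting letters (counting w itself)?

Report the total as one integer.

piece 0:b — minimal
piece 1:f — minimal
piece 2:c rests on {0:b}
piece 3:c rests on {2:c}
piece 4:c rests on {3:c}
piece 5:b rests on {4:c}
piece 6:a rests on {5:b}
piece 7:f rests on {1:f}
piece 8:d rests on {5:b, 7:f}
minimal pieces: {0:b, 1:f}
ways to finish when only these pieces remain (= sum over removing one remaining piece with nothing left below it):
  1 left: {6}→1  {8}→1
  2 left: {6,8}→2  {7,8}→1
  3 left: {1,7,8}→1  {5,6,8}→2  {6,7,8}→3
  4 left: {1,6,7,8}→4  {4,5,6,8}→2  {5,6,7,8}→5
  5 left: {1,5,6,7,8}→9  {3,4,5,6,8}→2  {4,5,6,7,8}→7
  6 left: {1,4,5,6,7,8}→16  {2,3,4,5,6,8}→2  {3,4,5,6,7,8}→9
  7 left: {0,2,3,4,5,6,8}→2  {1,3,4,5,6,7,8}→25  {2,3,4,5,6,7,8}→11
  placing 0:b first → 36 extensions
  placing 1:f first → 13 extensions
total linear extensions = 49

49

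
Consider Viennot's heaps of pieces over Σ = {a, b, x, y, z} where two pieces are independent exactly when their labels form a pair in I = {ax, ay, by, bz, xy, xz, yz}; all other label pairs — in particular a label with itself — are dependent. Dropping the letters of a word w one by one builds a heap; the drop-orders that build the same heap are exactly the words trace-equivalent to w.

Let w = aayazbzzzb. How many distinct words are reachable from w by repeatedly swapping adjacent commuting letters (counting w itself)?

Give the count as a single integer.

150

#0=a has no predecessor
#1=a depends on [0:a]
#2=y has no predecessor
#3=a depends on [1:a]
#4=z depends on [3:a]
#5=b depends on [3:a]
#6=z depends on [4:z]
#7=z depends on [6:z]
#8=z depends on [7:z]
#9=b depends on [5:b]
sources: [0:a, 2:y]
N(rest) = Σ N(rest − s) over sources s of rest; N(one piece) = 1:
  size 1 → [2]=1  [8]=1  [9]=1
  size 2 → [2,8]=2  [2,9]=2  [5,9]=1  [7,8]=1  [8,9]=2
  size 3 → [2,5,9]=3  [2,7,8]=3  [2,8,9]=6  [5,8,9]=3  [6,7,8]=1  [7,8,9]=3
  size 4 → [2,5,8,9]=12  [2,6,7,8]=4  [2,7,8,9]=12  [4,6,7,8]=1  [5,7,8,9]=6  [6,7,8,9]=4
  size 5 → [2,4,6,7,8]=5  [2,5,7,8,9]=30  [2,6,7,8,9]=20  [4,6,7,8,9]=5  [5,6,7,8,9]=10
  size 6 → [2,4,6,7,8,9]=30  [2,5,6,7,8,9]=60  [4,5,6,7,8,9]=15
  size 7 → [2,4,5,6,7,8,9]=105  [3,4,5,6,7,8,9]=15
  size 8 → [1,3,4,5,6,7,8,9]=15  [2,3,4,5,6,7,8,9]=120
  first=0(a) contributes 135
  first=2(y) contributes 15
|[w]| = 150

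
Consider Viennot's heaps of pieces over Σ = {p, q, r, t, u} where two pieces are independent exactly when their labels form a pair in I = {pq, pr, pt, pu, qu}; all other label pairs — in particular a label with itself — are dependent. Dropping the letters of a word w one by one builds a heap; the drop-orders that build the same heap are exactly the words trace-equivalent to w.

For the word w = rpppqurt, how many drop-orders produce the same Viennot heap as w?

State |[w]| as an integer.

0(r) covers ∅
1(p) covers ∅
2(p) covers 1:p
3(p) covers 2:p
4(q) covers 0:r
5(u) covers 0:r
6(r) covers 4:q, 5:u
7(t) covers 6:r
floor of heap: 0:r, 1:p
completions by unplaced set U, small U first (add the entries for U minus each lowest piece of U):
  |U|=1: {3}:1  {7}:1
  |U|=2: {2,3}:1  {3,7}:2  {6,7}:1
  |U|=3: {1,2,3}:1  {2,3,7}:3  {3,6,7}:3  {4,6,7}:1  {5,6,7}:1
  |U|=4: {1,2,3,7}:4  {2,3,6,7}:6  {3,4,6,7}:4  {3,5,6,7}:4  {4,5,6,7}:2
  |U|=5: {0,4,5,6,7}:2  {1,2,3,6,7}:10  {2,3,4,6,7}:10  {2,3,5,6,7}:10  {3,4,5,6,7}:10
  |U|=6: {0,3,4,5,6,7}:12  {1,2,3,4,6,7}:20  {1,2,3,5,6,7}:20  {2,3,4,5,6,7}:30
  start at 0(r): 70
  start at 1(p): 42
sum over floor = 112

112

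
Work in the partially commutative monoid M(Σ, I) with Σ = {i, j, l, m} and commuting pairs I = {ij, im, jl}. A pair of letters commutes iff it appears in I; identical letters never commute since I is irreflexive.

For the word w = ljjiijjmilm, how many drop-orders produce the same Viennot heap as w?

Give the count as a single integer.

piece 0:l — minimal
piece 1:j — minimal
piece 2:j rests on {1:j}
piece 3:i rests on {0:l}
piece 4:i rests on {3:i}
piece 5:j rests on {2:j}
piece 6:j rests on {5:j}
piece 7:m rests on {0:l, 6:j}
piece 8:i rests on {4:i}
piece 9:l rests on {7:m, 8:i}
piece 10:m rests on {9:l}
minimal pieces: {0:l, 1:j}
ways to finish when only these pieces remain (= sum over removing one remaining piece with nothing left below it):
  1 left: {10}→1
  2 left: {9,10}→1
  3 left: {7,9,10}→1  {8,9,10}→1
  4 left: {4,8,9,10}→1  {6,7,9,10}→1  {7,8,9,10}→2
  5 left: {3,4,8,9,10}→1  {4,7,8,9,10}→3  {5,6,7,9,10}→1  {6,7,8,9,10}→3
  6 left: {2,5,6,7,9,10}→1  {3,4,7,8,9,10}→4  {4,6,7,8,9,10}→6  {5,6,7,8,9,10}→4
  7 left: {0,3,4,7,8,9,10}→4  {1,2,5,6,7,9,10}→1  {2,5,6,7,8,9,10}→5  {3,4,6,7,8,9,10}→10  {4,5,6,7,8,9,10}→10
  8 left: {0,3,4,6,7,8,9,10}→14  {1,2,5,6,7,8,9,10}→6  {2,4,5,6,7,8,9,10}→15  {3,4,5,6,7,8,9,10}→20
  9 left: {0,3,4,5,6,7,8,9,10}→34  {1,2,4,5,6,7,8,9,10}→21  {2,3,4,5,6,7,8,9,10}→35
  placing 0:l first → 56 extensions
  placing 1:j first → 69 extensions
total linear extensions = 125

125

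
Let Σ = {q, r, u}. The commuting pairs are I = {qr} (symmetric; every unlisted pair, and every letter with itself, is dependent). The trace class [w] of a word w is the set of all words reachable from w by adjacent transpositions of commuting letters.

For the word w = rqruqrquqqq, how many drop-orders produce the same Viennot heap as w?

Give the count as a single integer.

9

0(r) covers ∅
1(q) covers ∅
2(r) covers 0:r
3(u) covers 1:q, 2:r
4(q) covers 3:u
5(r) covers 3:u
6(q) covers 4:q
7(u) covers 5:r, 6:q
8(q) covers 7:u
9(q) covers 8:q
10(q) covers 9:q
floor of heap: 0:r, 1:q
completions by unplaced set U, small U first (add the entries for U minus each lowest piece of U):
  |U|=1: {10}:1
  |U|=2: {9,10}:1
  |U|=3: {8,9,10}:1
  |U|=4: {7,8,9,10}:1
  |U|=5: {5,7,8,9,10}:1  {6,7,8,9,10}:1
  |U|=6: {4,6,7,8,9,10}:1  {5,6,7,8,9,10}:2
  |U|=7: {4,5,6,7,8,9,10}:3
  |U|=8: {3,4,5,6,7,8,9,10}:3
  |U|=9: {1,3,4,5,6,7,8,9,10}:3  {2,3,4,5,6,7,8,9,10}:3
  start at 0(r): 6
  start at 1(q): 3
sum over floor = 9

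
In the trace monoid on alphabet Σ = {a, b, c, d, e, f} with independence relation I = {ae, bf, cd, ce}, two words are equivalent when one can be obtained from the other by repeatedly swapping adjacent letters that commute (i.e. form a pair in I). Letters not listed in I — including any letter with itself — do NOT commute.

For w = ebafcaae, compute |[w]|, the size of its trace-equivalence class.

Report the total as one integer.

4

piece 0:e — minimal
piece 1:b rests on {0:e}
piece 2:a rests on {1:b}
piece 3:f rests on {2:a}
piece 4:c rests on {3:f}
piece 5:a rests on {4:c}
piece 6:a rests on {5:a}
piece 7:e rests on {3:f}
minimal pieces: {0:e}
ways to finish when only these pieces remain (= sum over removing one remaining piece with nothing left below it):
  1 left: {6}→1  {7}→1
  2 left: {5,6}→1  {6,7}→2
  3 left: {4,5,6}→1  {5,6,7}→3
  4 left: {4,5,6,7}→4
  5 left: {3,4,5,6,7}→4
  6 left: {2,3,4,5,6,7}→4
  placing 0:e first → 4 extensions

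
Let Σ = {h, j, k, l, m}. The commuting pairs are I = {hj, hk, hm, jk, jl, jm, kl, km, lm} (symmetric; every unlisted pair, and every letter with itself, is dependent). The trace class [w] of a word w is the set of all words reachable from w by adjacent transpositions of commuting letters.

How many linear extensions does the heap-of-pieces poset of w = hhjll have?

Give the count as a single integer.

0(h) covers ∅
1(h) covers 0:h
2(j) covers ∅
3(l) covers 1:h
4(l) covers 3:l
floor of heap: 0:h, 2:j
completions by unplaced set U, small U first (add the entries for U minus each lowest piece of U):
  |U|=1: {2}:1  {4}:1
  |U|=2: {2,4}:2  {3,4}:1
  |U|=3: {1,3,4}:1  {2,3,4}:3
  start at 0(h): 4
  start at 2(j): 1
sum over floor = 5

5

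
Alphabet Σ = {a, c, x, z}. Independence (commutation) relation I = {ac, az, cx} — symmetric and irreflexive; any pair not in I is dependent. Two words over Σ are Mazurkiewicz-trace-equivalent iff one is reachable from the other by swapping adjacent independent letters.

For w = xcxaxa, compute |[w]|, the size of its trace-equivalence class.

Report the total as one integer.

6

piece 0:x — minimal
piece 1:c — minimal
piece 2:x rests on {0:x}
piece 3:a rests on {2:x}
piece 4:x rests on {3:a}
piece 5:a rests on {4:x}
minimal pieces: {0:x, 1:c}
ways to finish when only these pieces remain (= sum over removing one remaining piece with nothing left below it):
  1 left: {1}→1  {5}→1
  2 left: {1,5}→2  {4,5}→1
  3 left: {1,4,5}→3  {3,4,5}→1
  4 left: {1,3,4,5}→4  {2,3,4,5}→1
  placing 0:x first → 5 extensions
  placing 1:c first → 1 extensions
total linear extensions = 6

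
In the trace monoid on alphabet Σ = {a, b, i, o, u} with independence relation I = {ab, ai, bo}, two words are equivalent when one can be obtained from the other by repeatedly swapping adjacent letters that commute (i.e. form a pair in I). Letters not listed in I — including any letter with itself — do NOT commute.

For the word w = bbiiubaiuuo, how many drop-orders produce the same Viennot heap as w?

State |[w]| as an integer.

#0=b has no predecessor
#1=b depends on [0:b]
#2=i depends on [1:b]
#3=i depends on [2:i]
#4=u depends on [3:i]
#5=b depends on [4:u]
#6=a depends on [4:u]
#7=i depends on [5:b]
#8=u depends on [6:a, 7:i]
#9=u depends on [8:u]
#10=o depends on [9:u]
sources: [0:b]
N(rest) = Σ N(rest − s) over sources s of rest; N(one piece) = 1:
  size 1 → [10]=1
  size 2 → [9,10]=1
  size 3 → [8,9,10]=1
  size 4 → [6,8,9,10]=1  [7,8,9,10]=1
  size 5 → [5,7,8,9,10]=1  [6,7,8,9,10]=2
  size 6 → [5,6,7,8,9,10]=3
  size 7 → [4,5,6,7,8,9,10]=3
  size 8 → [3,4,5,6,7,8,9,10]=3
  size 9 → [2,3,4,5,6,7,8,9,10]=3
  first=0(b) contributes 3

3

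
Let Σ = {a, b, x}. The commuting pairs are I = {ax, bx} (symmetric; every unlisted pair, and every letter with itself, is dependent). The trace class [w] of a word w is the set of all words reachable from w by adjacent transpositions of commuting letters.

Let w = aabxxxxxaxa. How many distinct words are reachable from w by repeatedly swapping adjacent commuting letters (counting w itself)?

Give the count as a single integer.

462

piece 0:a — minimal
piece 1:a rests on {0:a}
piece 2:b rests on {1:a}
piece 3:x — minimal
piece 4:x rests on {3:x}
piece 5:x rests on {4:x}
piece 6:x rests on {5:x}
piece 7:x rests on {6:x}
piece 8:a rests on {2:b}
piece 9:x rests on {7:x}
piece 10:a rests on {8:a}
minimal pieces: {0:a, 3:x}
ways to finish when only these pieces remain (= sum over removing one remaining piece with nothing left below it):
  1 left: {9}→1  {10}→1
  2 left: {7,9}→1  {8,10}→1  {9,10}→2
  3 left: {2,8,10}→1  {6,7,9}→1  {7,9,10}→3  {8,9,10}→3
  4 left: {1,2,8,10}→1  {2,8,9,10}→4  {5,6,7,9}→1  {6,7,9,10}→4  {7,8,9,10}→6
  5 left: {0,1,2,8,10}→1  {1,2,8,9,10}→5  {2,7,8,9,10}→10  {4,5,6,7,9}→1  {5,6,7,9,10}→5  {6,7,8,9,10}→10
  6 left: {0,1,2,8,9,10}→6  {1,2,7,8,9,10}→15  {2,6,7,8,9,10}→20  {3,4,5,6,7,9}→1  {4,5,6,7,9,10}→6  {5,6,7,8,9,10}→15
  7 left: {0,1,2,7,8,9,10}→21  {1,2,6,7,8,9,10}→35  {2,5,6,7,8,9,10}→35  {3,4,5,6,7,9,10}→7  {4,5,6,7,8,9,10}→21
  8 left: {0,1,2,6,7,8,9,10}→56  {1,2,5,6,7,8,9,10}→70  {2,4,5,6,7,8,9,10}→56  {3,4,5,6,7,8,9,10}→28
  9 left: {0,1,2,5,6,7,8,9,10}→126  {1,2,4,5,6,7,8,9,10}→126  {2,3,4,5,6,7,8,9,10}→84
  placing 0:a first → 210 extensions
  placing 3:x first → 252 extensions
total linear extensions = 462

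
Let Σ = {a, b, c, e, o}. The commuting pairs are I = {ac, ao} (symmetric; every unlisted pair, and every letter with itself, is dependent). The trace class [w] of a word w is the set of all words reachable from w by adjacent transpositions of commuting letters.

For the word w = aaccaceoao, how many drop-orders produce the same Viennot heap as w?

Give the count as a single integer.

60

#0=a has no predecessor
#1=a depends on [0:a]
#2=c has no predecessor
#3=c depends on [2:c]
#4=a depends on [1:a]
#5=c depends on [3:c]
#6=e depends on [4:a, 5:c]
#7=o depends on [6:e]
#8=a depends on [6:e]
#9=o depends on [7:o]
sources: [0:a, 2:c]
N(rest) = Σ N(rest − s) over sources s of rest; N(one piece) = 1:
  size 1 → [8]=1  [9]=1
  size 2 → [7,9]=1  [8,9]=2
  size 3 → [7,8,9]=3
  size 4 → [6,7,8,9]=3
  size 5 → [4,6,7,8,9]=3  [5,6,7,8,9]=3
  size 6 → [1,4,6,7,8,9]=3  [3,5,6,7,8,9]=3  [4,5,6,7,8,9]=6
  size 7 → [0,1,4,6,7,8,9]=3  [1,4,5,6,7,8,9]=9  [2,3,5,6,7,8,9]=3  [3,4,5,6,7,8,9]=9
  size 8 → [0,1,4,5,6,7,8,9]=12  [1,3,4,5,6,7,8,9]=18  [2,3,4,5,6,7,8,9]=12
  first=0(a) contributes 30
  first=2(c) contributes 30
|[w]| = 60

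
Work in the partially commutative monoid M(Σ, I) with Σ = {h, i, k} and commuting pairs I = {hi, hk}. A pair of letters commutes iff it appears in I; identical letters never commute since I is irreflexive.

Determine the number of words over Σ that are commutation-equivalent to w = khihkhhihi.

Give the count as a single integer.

252

piece 0:k — minimal
piece 1:h — minimal
piece 2:i rests on {0:k}
piece 3:h rests on {1:h}
piece 4:k rests on {2:i}
piece 5:h rests on {3:h}
piece 6:h rests on {5:h}
piece 7:i rests on {4:k}
piece 8:h rests on {6:h}
piece 9:i rests on {7:i}
minimal pieces: {0:k, 1:h}
ways to finish when only these pieces remain (= sum over removing one remaining piece with nothing left below it):
  1 left: {8}→1  {9}→1
  2 left: {6,8}→1  {7,9}→1  {8,9}→2
  3 left: {4,7,9}→1  {5,6,8}→1  {6,8,9}→3  {7,8,9}→3
  4 left: {2,4,7,9}→1  {3,5,6,8}→1  {4,7,8,9}→4  {5,6,8,9}→4  {6,7,8,9}→6
  5 left: {0,2,4,7,9}→1  {1,3,5,6,8}→1  {2,4,7,8,9}→5  {3,5,6,8,9}→5  {4,6,7,8,9}→10  {5,6,7,8,9}→10
  6 left: {0,2,4,7,8,9}→6  {1,3,5,6,8,9}→6  {2,4,6,7,8,9}→15  {3,5,6,7,8,9}→15  {4,5,6,7,8,9}→20
  7 left: {0,2,4,6,7,8,9}→21  {1,3,5,6,7,8,9}→21  {2,4,5,6,7,8,9}→35  {3,4,5,6,7,8,9}→35
  8 left: {0,2,4,5,6,7,8,9}→56  {1,3,4,5,6,7,8,9}→56  {2,3,4,5,6,7,8,9}→70
  placing 0:k first → 126 extensions
  placing 1:h first → 126 extensions
total linear extensions = 252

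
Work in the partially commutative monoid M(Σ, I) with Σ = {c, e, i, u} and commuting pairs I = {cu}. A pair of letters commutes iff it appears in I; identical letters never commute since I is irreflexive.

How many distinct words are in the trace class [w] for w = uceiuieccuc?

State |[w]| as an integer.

8

#0=u has no predecessor
#1=c has no predecessor
#2=e depends on [0:u, 1:c]
#3=i depends on [2:e]
#4=u depends on [3:i]
#5=i depends on [4:u]
#6=e depends on [5:i]
#7=c depends on [6:e]
#8=c depends on [7:c]
#9=u depends on [6:e]
#10=c depends on [8:c]
sources: [0:u, 1:c]
N(rest) = Σ N(rest − s) over sources s of rest; N(one piece) = 1:
  size 1 → [9]=1  [10]=1
  size 2 → [8,10]=1  [9,10]=2
  size 3 → [7,8,10]=1  [8,9,10]=3
  size 4 → [7,8,9,10]=4
  size 5 → [6,7,8,9,10]=4
  size 6 → [5,6,7,8,9,10]=4
  size 7 → [4,5,6,7,8,9,10]=4
  size 8 → [3,4,5,6,7,8,9,10]=4
  size 9 → [2,3,4,5,6,7,8,9,10]=4
  first=0(u) contributes 4
  first=1(c) contributes 4
|[w]| = 8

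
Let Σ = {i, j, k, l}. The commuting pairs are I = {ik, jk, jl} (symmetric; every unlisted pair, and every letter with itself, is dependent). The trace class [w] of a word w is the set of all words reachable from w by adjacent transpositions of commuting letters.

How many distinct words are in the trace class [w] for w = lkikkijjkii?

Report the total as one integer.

210

#0=l has no predecessor
#1=k depends on [0:l]
#2=i depends on [0:l]
#3=k depends on [1:k]
#4=k depends on [3:k]
#5=i depends on [2:i]
#6=j depends on [5:i]
#7=j depends on [6:j]
#8=k depends on [4:k]
#9=i depends on [7:j]
#10=i depends on [9:i]
sources: [0:l]
N(rest) = Σ N(rest − s) over sources s of rest; N(one piece) = 1:
  size 1 → [8]=1  [10]=1
  size 2 → [4,8]=1  [8,10]=2  [9,10]=1
  size 3 → [3,4,8]=1  [4,8,10]=3  [7,9,10]=1  [8,9,10]=3
  size 4 → [1,3,4,8]=1  [3,4,8,10]=4  [4,8,9,10]=6  [6,7,9,10]=1  [7,8,9,10]=4
  size 5 → [1,3,4,8,10]=5  [3,4,8,9,10]=10  [4,7,8,9,10]=10  [5,6,7,9,10]=1  [6,7,8,9,10]=5
  size 6 → [1,3,4,8,9,10]=15  [2,5,6,7,9,10]=1  [3,4,7,8,9,10]=20  [4,6,7,8,9,10]=15  [5,6,7,8,9,10]=6
  size 7 → [1,3,4,7,8,9,10]=35  [2,5,6,7,8,9,10]=7  [3,4,6,7,8,9,10]=35  [4,5,6,7,8,9,10]=21
  size 8 → [1,3,4,6,7,8,9,10]=70  [2,4,5,6,7,8,9,10]=28  [3,4,5,6,7,8,9,10]=56
  size 9 → [1,3,4,5,6,7,8,9,10]=126  [2,3,4,5,6,7,8,9,10]=84
  first=0(l) contributes 210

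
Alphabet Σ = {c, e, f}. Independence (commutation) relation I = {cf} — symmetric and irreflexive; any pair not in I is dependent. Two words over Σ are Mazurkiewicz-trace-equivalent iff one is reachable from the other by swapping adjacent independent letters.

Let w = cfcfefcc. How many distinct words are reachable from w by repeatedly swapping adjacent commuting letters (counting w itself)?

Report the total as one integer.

piece 0:c — minimal
piece 1:f — minimal
piece 2:c rests on {0:c}
piece 3:f rests on {1:f}
piece 4:e rests on {2:c, 3:f}
piece 5:f rests on {4:e}
piece 6:c rests on {4:e}
piece 7:c rests on {6:c}
minimal pieces: {0:c, 1:f}
ways to finish when only these pieces remain (= sum over removing one remaining piece with nothing left below it):
  1 left: {5}→1  {7}→1
  2 left: {5,7}→2  {6,7}→1
  3 left: {5,6,7}→3
  4 left: {4,5,6,7}→3
  5 left: {2,4,5,6,7}→3  {3,4,5,6,7}→3
  6 left: {0,2,4,5,6,7}→3  {1,3,4,5,6,7}→3  {2,3,4,5,6,7}→6
  placing 0:c first → 9 extensions
  placing 1:f first → 9 extensions
total linear extensions = 18

18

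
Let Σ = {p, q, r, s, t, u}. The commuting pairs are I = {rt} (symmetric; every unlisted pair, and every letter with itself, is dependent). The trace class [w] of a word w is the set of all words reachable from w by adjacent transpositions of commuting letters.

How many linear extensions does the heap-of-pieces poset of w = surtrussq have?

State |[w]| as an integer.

3

piece 0:s — minimal
piece 1:u rests on {0:s}
piece 2:r rests on {1:u}
piece 3:t rests on {1:u}
piece 4:r rests on {2:r}
piece 5:u rests on {3:t, 4:r}
piece 6:s rests on {5:u}
piece 7:s rests on {6:s}
piece 8:q rests on {7:s}
minimal pieces: {0:s}
ways to finish when only these pieces remain (= sum over removing one remaining piece with nothing left below it):
  1 left: {8}→1
  2 left: {7,8}→1
  3 left: {6,7,8}→1
  4 left: {5,6,7,8}→1
  5 left: {3,5,6,7,8}→1  {4,5,6,7,8}→1
  6 left: {2,4,5,6,7,8}→1  {3,4,5,6,7,8}→2
  7 left: {2,3,4,5,6,7,8}→3
  placing 0:s first → 3 extensions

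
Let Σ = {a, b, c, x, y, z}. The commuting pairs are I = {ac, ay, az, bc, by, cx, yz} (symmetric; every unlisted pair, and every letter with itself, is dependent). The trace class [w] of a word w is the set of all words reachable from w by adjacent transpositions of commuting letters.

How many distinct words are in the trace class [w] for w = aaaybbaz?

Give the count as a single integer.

piece 0:a — minimal
piece 1:a rests on {0:a}
piece 2:a rests on {1:a}
piece 3:y — minimal
piece 4:b rests on {2:a}
piece 5:b rests on {4:b}
piece 6:a rests on {5:b}
piece 7:z rests on {5:b}
minimal pieces: {0:a, 3:y}
ways to finish when only these pieces remain (= sum over removing one remaining piece with nothing left below it):
  1 left: {3}→1  {6}→1  {7}→1
  2 left: {3,6}→2  {3,7}→2  {6,7}→2
  3 left: {3,6,7}→6  {5,6,7}→2
  4 left: {3,5,6,7}→8  {4,5,6,7}→2
  5 left: {2,4,5,6,7}→2  {3,4,5,6,7}→10
  6 left: {1,2,4,5,6,7}→2  {2,3,4,5,6,7}→12
  placing 0:a first → 14 extensions
  placing 3:y first → 2 extensions
total linear extensions = 16

16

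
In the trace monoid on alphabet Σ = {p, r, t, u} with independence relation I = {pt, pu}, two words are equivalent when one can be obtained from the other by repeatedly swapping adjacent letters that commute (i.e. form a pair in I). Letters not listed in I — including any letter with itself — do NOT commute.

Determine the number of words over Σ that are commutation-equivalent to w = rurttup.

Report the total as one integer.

4

drop 0:r onto floor
drop 1:u onto {0:r}
drop 2:r onto {1:u}
drop 3:t onto {2:r}
drop 4:t onto {3:t}
drop 5:u onto {4:t}
drop 6:p onto {2:r}
ground layer = {0:r}
drop-orders for the pieces not yet dropped (sum over which currently-grounded one goes next):
  1 to go: {5} 1  {6} 1
  2 to go: {4,5} 1  {5,6} 2
  3 to go: {3,4,5} 1  {4,5,6} 3
  4 to go: {3,4,5,6} 4
  5 to go: {2,3,4,5,6} 4
  if 0:r drops first: 4 orders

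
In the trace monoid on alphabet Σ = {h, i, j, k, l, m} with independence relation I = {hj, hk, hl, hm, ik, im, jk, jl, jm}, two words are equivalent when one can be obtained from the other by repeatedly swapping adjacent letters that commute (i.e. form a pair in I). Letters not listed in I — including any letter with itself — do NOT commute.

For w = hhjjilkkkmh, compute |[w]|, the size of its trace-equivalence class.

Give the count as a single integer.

36

#0=h has no predecessor
#1=h depends on [0:h]
#2=j has no predecessor
#3=j depends on [2:j]
#4=i depends on [1:h, 3:j]
#5=l depends on [4:i]
#6=k depends on [5:l]
#7=k depends on [6:k]
#8=k depends on [7:k]
#9=m depends on [8:k]
#10=h depends on [4:i]
sources: [0:h, 2:j]
N(rest) = Σ N(rest − s) over sources s of rest; N(one piece) = 1:
  size 1 → [9]=1  [10]=1
  size 2 → [8,9]=1  [9,10]=2
  size 3 → [7,8,9]=1  [8,9,10]=3
  size 4 → [6,7,8,9]=1  [7,8,9,10]=4
  size 5 → [5,6,7,8,9]=1  [6,7,8,9,10]=5
  size 6 → [5,6,7,8,9,10]=6
  size 7 → [4,5,6,7,8,9,10]=6
  size 8 → [1,4,5,6,7,8,9,10]=6  [3,4,5,6,7,8,9,10]=6
  size 9 → [0,1,4,5,6,7,8,9,10]=6  [1,3,4,5,6,7,8,9,10]=12  [2,3,4,5,6,7,8,9,10]=6
  first=0(h) contributes 18
  first=2(j) contributes 18
|[w]| = 36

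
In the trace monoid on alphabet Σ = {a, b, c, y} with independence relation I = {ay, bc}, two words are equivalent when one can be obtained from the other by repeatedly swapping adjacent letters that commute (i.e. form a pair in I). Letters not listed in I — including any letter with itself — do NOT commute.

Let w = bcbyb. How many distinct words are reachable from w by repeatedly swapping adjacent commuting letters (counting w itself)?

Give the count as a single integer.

3

0(b) covers ∅
1(c) covers ∅
2(b) covers 0:b
3(y) covers 1:c, 2:b
4(b) covers 3:y
floor of heap: 0:b, 1:c
completions by unplaced set U, small U first (add the entries for U minus each lowest piece of U):
  |U|=1: {4}:1
  |U|=2: {3,4}:1
  |U|=3: {1,3,4}:1  {2,3,4}:1
  start at 0(b): 2
  start at 1(c): 1
sum over floor = 3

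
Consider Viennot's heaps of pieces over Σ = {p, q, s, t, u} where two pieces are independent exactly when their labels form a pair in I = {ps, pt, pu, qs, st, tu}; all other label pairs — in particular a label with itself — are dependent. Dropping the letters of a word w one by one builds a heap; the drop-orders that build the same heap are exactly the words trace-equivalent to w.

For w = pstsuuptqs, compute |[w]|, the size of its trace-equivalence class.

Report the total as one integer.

piece 0:p — minimal
piece 1:s — minimal
piece 2:t — minimal
piece 3:s rests on {1:s}
piece 4:u rests on {3:s}
piece 5:u rests on {4:u}
piece 6:p rests on {0:p}
piece 7:t rests on {2:t}
piece 8:q rests on {5:u, 6:p, 7:t}
piece 9:s rests on {5:u}
minimal pieces: {0:p, 1:s, 2:t}
ways to finish when only these pieces remain (= sum over removing one remaining piece with nothing left below it):
  1 left: {8}→1  {9}→1
  2 left: {6,8}→1  {7,8}→1  {8,9}→2
  3 left: {0,6,8}→1  {2,7,8}→1  {5,8,9}→2  {6,7,8}→2  {6,8,9}→3  {7,8,9}→3
  4 left: {0,6,7,8}→3  {0,6,8,9}→4  {2,6,7,8}→3  {2,7,8,9}→4  {4,5,8,9}→2  {5,6,8,9}→5  {5,7,8,9}→5  {6,7,8,9}→8
  5 left: {0,2,6,7,8}→6  {0,5,6,8,9}→9  {0,6,7,8,9}→15  {2,5,7,8,9}→9  {2,6,7,8,9}→15  {3,4,5,8,9}→2  {4,5,6,8,9}→7  {4,5,7,8,9}→7  {5,6,7,8,9}→18
  6 left: {0,2,6,7,8,9}→36  {0,4,5,6,8,9}→16  {0,5,6,7,8,9}→42  {1,3,4,5,8,9}→2  {2,4,5,7,8,9}→16  {2,5,6,7,8,9}→42  {3,4,5,6,8,9}→9  {3,4,5,7,8,9}→9  {4,5,6,7,8,9}→32
  7 left: {0,2,5,6,7,8,9}→120  {0,3,4,5,6,8,9}→25  {0,4,5,6,7,8,9}→90  {1,3,4,5,6,8,9}→11  {1,3,4,5,7,8,9}→11  {2,3,4,5,7,8,9}→25  {2,4,5,6,7,8,9}→90  {3,4,5,6,7,8,9}→50
  8 left: {0,1,3,4,5,6,8,9}→36  {0,2,4,5,6,7,8,9}→300  {0,3,4,5,6,7,8,9}→165  {1,2,3,4,5,7,8,9}→36  {1,3,4,5,6,7,8,9}→72  {2,3,4,5,6,7,8,9}→165
  placing 0:p first → 273 extensions
  placing 1:s first → 630 extensions
  placing 2:t first → 273 extensions
total linear extensions = 1176

1176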